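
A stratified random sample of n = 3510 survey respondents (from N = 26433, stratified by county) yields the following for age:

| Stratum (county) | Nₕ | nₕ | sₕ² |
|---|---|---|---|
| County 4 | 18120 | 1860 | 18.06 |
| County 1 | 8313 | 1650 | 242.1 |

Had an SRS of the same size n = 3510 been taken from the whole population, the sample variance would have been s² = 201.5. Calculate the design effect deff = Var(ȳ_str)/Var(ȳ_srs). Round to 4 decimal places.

Var(ȳ_str) = Σ Wₕ²(1−fₕ)sₕ²/nₕ with Wₕ = Nₕ/26433:
  County 4: (18120/26433)²·(1−1860/18120)·18.06/1860 = 0.0040944034
  County 1: (8313/26433)²·(1−1650/8313)·242.1/1650 = 0.011631763
  → Var(ȳ_str) = 0.015726166.
Var(ȳ_srs) = (1 − 3510/26433)·201.5/3510 = 0.04978436.
deff = 0.015726166 / 0.04978436 = 0.3159.

0.3159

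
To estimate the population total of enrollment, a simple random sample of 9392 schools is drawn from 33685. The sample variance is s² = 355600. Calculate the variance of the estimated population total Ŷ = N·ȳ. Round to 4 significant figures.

3.098 × 10^10

Var(Ŷ) = N²·Var(ȳ) = N²·(1 − n/N)·s²/n.
f = 9392/33685 = 0.27881847; Var(ȳ) = 0.72118153·355600/9392 = 27.305383.
Var(Ŷ) = 33685² · 27.305383 = 3.0982851 × 10^10.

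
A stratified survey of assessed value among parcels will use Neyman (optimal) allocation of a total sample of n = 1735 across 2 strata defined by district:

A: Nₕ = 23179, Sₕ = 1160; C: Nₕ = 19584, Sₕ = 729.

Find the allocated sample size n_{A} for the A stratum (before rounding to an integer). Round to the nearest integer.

Neyman allocation: nₕ = n·NₕSₕ / Σⱼ NⱼSⱼ.
Σ NⱼSⱼ = 23179·1160 + 19584·729 = 4.1164376 × 10^7.
n_{A} = 1735·23179·1160 / (4.1164376 × 10^7) = 1133.

1133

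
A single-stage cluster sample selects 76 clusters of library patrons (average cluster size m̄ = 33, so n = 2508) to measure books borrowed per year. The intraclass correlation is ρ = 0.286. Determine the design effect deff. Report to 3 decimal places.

deff = 1 + (33 − 1)·0.286 = 1 + 9.152 = 10.152.

10.152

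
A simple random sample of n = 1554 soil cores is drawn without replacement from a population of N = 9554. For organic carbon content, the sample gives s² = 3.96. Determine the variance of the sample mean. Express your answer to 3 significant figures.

Under SRS without replacement, Var(ȳ) = (1 − f)·s²/n with f = n/N = 1554/9554 = 0.16265439.
Var(ȳ) = (1 − 0.16265439)·3.96/1554 = 0.83734561·0.0025482625 = 0.0021337765.

0.00213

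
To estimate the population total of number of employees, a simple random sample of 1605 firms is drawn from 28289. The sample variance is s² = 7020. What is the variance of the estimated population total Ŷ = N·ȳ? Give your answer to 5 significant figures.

Var(Ŷ) = N²·Var(ȳ) = N²·(1 − n/N)·s²/n.
f = 1605/28289 = 0.05673583; Var(ȳ) = 0.94326417·7020/1605 = 4.1256788.
Var(Ŷ) = 28289² · 4.1256788 = 3.3016467 × 10^9.

3.3016 × 10^9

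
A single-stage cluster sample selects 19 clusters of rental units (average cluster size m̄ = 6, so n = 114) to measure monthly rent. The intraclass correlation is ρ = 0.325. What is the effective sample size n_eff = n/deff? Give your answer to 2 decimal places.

43.43

deff = 1 + (6 − 1)·0.325 = 1 + 1.625 = 2.625.
n_eff = 114 / 2.625 = 43.43.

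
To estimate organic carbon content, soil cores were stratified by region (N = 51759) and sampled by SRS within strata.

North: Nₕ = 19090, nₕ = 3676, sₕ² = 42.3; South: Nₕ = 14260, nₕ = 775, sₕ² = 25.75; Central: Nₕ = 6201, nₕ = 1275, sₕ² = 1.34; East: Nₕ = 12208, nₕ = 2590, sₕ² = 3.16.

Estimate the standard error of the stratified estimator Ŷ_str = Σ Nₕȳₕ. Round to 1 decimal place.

Var(Ŷ_str) = Σₕ Nₕ²(1 − fₕ)sₕ²/nₕ.
North: 19090²·(1 − 3676/19090)·42.3/3676 = 3.3859937 × 10^6.
South: 14260²·(1 − 775/14260)·25.75/775 = 6.389193 × 10^6.
Central: 6201²·(1 − 1275/6201)·1.34/1275 = 32103.379.
East: 12208²·(1 − 2590/12208)·3.16/2590 = 143257.25.
Sum = 9.9505473 × 10^6.
SE = √(9.9505473 × 10^6) = 3154.4.

3154.4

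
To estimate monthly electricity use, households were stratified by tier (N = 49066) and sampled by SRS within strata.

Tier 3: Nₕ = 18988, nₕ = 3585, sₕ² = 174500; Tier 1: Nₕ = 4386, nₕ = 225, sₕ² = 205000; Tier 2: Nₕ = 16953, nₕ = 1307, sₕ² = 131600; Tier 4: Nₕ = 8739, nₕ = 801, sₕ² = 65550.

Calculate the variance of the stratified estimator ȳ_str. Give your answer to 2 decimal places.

26.27

Var(ȳ_str) = Σₕ Wₕ²(1 − fₕ)sₕ²/nₕ with Wₕ = Nₕ/N, N = 49066.
Tier 3: Wₕ = 0.38698895; term = 0.38698895²·(1 − 0.18880345)·174500/3585 = 5.9132944.
Tier 1: Wₕ = 0.08938980; term = 0.08938980²·(1 − 0.05129959)·205000/225 = 6.906792.
Tier 2: Wₕ = 0.34551421; term = 0.34551421²·(1 − 0.07709550)·131600/1307 = 11.093507.
Tier 4: Wₕ = 0.17810704; term = 0.17810704²·(1 − 0.09165808)·65550/801 = 2.3580429.
Sum = 26.271636.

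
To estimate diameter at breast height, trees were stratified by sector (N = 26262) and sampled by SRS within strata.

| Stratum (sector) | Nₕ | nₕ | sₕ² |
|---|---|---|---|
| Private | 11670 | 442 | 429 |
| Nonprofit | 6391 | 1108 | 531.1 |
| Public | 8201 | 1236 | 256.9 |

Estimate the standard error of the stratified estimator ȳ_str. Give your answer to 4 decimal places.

Var(ȳ_str) = Σₕ Wₕ²(1 − fₕ)sₕ²/nₕ with Wₕ = Nₕ/N, N = 26262.
Private: Wₕ = 0.44436829; term = 0.44436829²·(1 − 0.03787489)·429/442 = 0.18439651.
Nonprofit: Wₕ = 0.24335542; term = 0.24335542²·(1 − 0.17336880)·531.1/1108 = 0.02346553.
Public: Wₕ = 0.31227629; term = 0.31227629²·(1 − 0.15071333)·256.9/1236 = 0.017213848.
Sum = 0.22507589.
SE = √(0.22507589) = 0.4744.

0.4744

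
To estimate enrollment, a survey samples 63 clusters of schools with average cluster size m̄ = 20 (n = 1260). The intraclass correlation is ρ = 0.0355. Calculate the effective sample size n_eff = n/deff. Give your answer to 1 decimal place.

752.5

deff = 1 + (20 − 1)·0.0355 = 1 + 0.6745 = 1.6745.
n_eff = 1260 / 1.6745 = 752.5.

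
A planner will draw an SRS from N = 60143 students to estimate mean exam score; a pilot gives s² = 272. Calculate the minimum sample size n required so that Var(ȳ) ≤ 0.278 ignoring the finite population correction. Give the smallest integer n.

Without fpc, n₀ = s²/D = 272/0.278 = 978.4173.
Rounding up, n = 979.

979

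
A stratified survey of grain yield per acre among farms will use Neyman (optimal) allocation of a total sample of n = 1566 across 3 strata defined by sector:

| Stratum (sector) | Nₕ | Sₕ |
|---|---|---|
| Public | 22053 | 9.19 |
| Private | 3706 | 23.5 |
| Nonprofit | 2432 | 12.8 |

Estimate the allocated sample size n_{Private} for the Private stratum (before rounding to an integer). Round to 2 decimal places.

425.02

Neyman allocation: nₕ = n·NₕSₕ / Σⱼ NⱼSⱼ.
Σ NⱼSⱼ = 22053·9.19 + 3706·23.5 + 2432·12.8 = 320887.67.
n_{Private} = 1566·3706·23.5 / 320887.67 = 425.02.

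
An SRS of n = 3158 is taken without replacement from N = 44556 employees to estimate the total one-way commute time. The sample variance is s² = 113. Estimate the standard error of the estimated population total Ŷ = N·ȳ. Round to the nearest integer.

Var(Ŷ) = N²·Var(ȳ) = N²·(1 − n/N)·s²/n.
f = 3158/44556 = 0.07087710; Var(ȳ) = 0.92912290·113/3158 = 0.033246006.
Var(Ŷ) = 44556² · 0.033246006 = 6.6001206 × 10^7.
SE(Ŷ) = √(6.6001206 × 10^7) = 8124.

8124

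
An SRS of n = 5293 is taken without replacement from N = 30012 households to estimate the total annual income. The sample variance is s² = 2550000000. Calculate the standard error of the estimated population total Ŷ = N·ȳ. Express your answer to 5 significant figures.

1.8905 × 10^7

Var(Ŷ) = N²·Var(ȳ) = N²·(1 − n/N)·s²/n.
f = 5293/30012 = 0.17636279; Var(ȳ) = 0.82363721·2550000000/5293 = 396802.36.
Var(Ŷ) = 30012² · 396802.36 = 3.5740788 × 10^14.
SE(Ŷ) = √(3.5740788 × 10^14) = 1.8905 × 10^7.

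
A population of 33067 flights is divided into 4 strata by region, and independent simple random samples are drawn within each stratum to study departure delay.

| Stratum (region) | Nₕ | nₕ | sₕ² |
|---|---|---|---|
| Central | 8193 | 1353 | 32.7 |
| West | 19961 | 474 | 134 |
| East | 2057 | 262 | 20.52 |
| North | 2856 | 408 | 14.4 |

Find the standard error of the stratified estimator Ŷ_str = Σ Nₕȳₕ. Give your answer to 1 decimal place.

Var(Ŷ_str) = Σₕ Nₕ²(1 − fₕ)sₕ²/nₕ.
Central: 8193²·(1 − 1353/8193)·32.7/1353 = 1.3544064 × 10^6.
West: 19961²·(1 − 474/19961)·134/474 = 1.0996481 × 10^8.
East: 2057²·(1 − 262/2057)·20.52/262 = 289184.37.
North: 2856²·(1 − 408/2856)·14.4/408 = 246758.4.
Sum = 1.1185516 × 10^8.
SE = √(1.1185516 × 10^8) = 10576.2.

10576.2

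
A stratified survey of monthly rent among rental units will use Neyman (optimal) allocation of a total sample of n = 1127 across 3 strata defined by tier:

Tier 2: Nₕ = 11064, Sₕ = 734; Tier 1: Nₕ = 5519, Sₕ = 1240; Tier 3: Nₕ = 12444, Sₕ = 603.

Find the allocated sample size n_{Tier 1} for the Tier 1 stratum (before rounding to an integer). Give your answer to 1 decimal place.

343.3

Neyman allocation: nₕ = n·NₕSₕ / Σⱼ NⱼSⱼ.
Σ NⱼSⱼ = 11064·734 + 5519·1240 + 12444·603 = 2.2468268 × 10^7.
n_{Tier 1} = 1127·5519·1240 / (2.2468268 × 10^7) = 343.3.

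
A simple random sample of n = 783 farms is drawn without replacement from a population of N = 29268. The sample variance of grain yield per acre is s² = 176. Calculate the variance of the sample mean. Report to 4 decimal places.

Under SRS without replacement, Var(ȳ) = (1 − f)·s²/n with f = n/N = 783/29268 = 0.02675277.
Var(ȳ) = (1 − 0.02675277)·176/783 = 0.97324723·0.2247765 = 0.21876311.

0.2188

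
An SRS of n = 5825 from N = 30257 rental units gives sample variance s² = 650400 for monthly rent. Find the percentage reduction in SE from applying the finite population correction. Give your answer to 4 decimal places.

f = n/N = 5825/30257 = 0.19251743.
SE_no-fpc = √(s²/n) = 10.566771; SE_fpc = √((1−f)s²/n) = 9.4953041.
Ratio = √(1−f) = 0.89860034. Reduction = 100·(1 − 0.89860034) = 10.1400%.

10.1400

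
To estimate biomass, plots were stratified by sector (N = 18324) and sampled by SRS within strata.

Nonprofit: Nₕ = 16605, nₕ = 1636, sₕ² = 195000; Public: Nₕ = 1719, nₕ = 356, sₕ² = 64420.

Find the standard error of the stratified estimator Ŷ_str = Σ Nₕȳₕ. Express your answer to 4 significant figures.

Var(Ŷ_str) = Σₕ Nₕ²(1 − fₕ)sₕ²/nₕ.
Nonprofit: 16605²·(1 − 1636/16605)·195000/1636 = 2.962668 × 10^10.
Public: 1719²·(1 − 356/1719)·64420/356 = 4.2397715 × 10^8.
Sum = 3.0050657 × 10^10.
SE = √(3.0050657 × 10^10) = 173400.

173400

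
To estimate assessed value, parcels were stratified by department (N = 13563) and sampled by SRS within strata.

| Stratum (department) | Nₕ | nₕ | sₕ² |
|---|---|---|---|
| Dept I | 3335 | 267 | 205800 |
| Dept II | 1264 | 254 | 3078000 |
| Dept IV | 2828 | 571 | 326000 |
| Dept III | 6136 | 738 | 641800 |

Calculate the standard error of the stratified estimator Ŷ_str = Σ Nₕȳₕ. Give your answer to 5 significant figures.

Var(Ŷ_str) = Σₕ Nₕ²(1 − fₕ)sₕ²/nₕ.
Dept I: 3335²·(1 − 267/3335)·205800/267 = 7.8865181 × 10^9.
Dept II: 1264²·(1 − 254/1264)·3078000/254 = 1.5470464 × 10^10.
Dept IV: 2828²·(1 − 571/2828)·326000/571 = 3.6441182 × 10^9.
Dept III: 6136²·(1 − 738/6136)·641800/738 = 2.8804582 × 10^10.
Sum = 5.5805682 × 10^10.
SE = √(5.5805682 × 10^10) = 236230.

236230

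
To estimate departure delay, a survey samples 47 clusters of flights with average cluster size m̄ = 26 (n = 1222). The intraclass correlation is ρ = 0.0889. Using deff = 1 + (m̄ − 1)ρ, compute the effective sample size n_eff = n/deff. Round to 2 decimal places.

379.21

deff = 1 + (26 − 1)·0.0889 = 1 + 2.2225 = 3.2225.
n_eff = 1222 / 3.2225 = 379.21.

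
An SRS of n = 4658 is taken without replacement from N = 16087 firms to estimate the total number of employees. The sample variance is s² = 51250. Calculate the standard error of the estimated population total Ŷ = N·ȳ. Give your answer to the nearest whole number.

44977

Var(Ŷ) = N²·Var(ȳ) = N²·(1 − n/N)·s²/n.
f = 4658/16087 = 0.28955057; Var(ȳ) = 0.71044943·51250/4658 = 7.816774.
Var(Ŷ) = 16087² · 7.816774 = 2.0229152 × 10^9.
SE(Ŷ) = √(2.0229152 × 10^9) = 44977.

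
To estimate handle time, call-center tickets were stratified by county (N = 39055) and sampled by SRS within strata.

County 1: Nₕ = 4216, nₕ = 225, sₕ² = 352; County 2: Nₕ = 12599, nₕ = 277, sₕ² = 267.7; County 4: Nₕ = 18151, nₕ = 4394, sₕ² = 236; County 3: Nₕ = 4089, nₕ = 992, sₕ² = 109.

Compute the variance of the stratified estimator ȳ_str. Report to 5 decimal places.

Var(ȳ_str) = Σₕ Wₕ²(1 − fₕ)sₕ²/nₕ with Wₕ = Nₕ/N, N = 39055.
County 1: Wₕ = 0.10795033; term = 0.10795033²·(1 − 0.05336812)·352/225 = 0.017257949.
County 2: Wₕ = 0.32259634; term = 0.32259634²·(1 − 0.02198587)·267.7/277 = 0.098363189.
County 4: Wₕ = 0.46475483; term = 0.46475483²·(1 − 0.24208033)·236/4394 = 0.0087927143.
County 3: Wₕ = 0.10469850; term = 0.10469850²·(1 − 0.24260210)·109/992 = 9.1226257 × 10^-4.
Sum = 0.12532611.

0.12533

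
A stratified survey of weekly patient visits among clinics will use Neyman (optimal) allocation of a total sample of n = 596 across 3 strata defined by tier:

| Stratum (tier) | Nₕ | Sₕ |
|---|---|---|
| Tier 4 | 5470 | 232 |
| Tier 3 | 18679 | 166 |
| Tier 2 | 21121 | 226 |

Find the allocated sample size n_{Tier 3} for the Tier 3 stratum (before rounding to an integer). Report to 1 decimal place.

Neyman allocation: nₕ = n·NₕSₕ / Σⱼ NⱼSⱼ.
Σ NⱼSⱼ = 5470·232 + 18679·166 + 21121·226 = 9.1431 × 10^6.
n_{Tier 3} = 596·18679·166 / (9.1431 × 10^6) = 202.1.

202.1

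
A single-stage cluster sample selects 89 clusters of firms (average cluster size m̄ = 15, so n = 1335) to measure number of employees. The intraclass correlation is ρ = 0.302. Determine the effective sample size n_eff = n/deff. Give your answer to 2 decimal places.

deff = 1 + (15 − 1)·0.302 = 1 + 4.228 = 5.228.
n_eff = 1335 / 5.228 = 255.36.

255.36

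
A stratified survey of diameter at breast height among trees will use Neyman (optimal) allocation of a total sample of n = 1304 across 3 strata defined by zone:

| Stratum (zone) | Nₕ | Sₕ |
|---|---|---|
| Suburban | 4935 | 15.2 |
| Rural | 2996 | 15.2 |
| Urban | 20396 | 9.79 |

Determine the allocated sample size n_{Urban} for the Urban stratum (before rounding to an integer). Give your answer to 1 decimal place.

813.1

Neyman allocation: nₕ = n·NₕSₕ / Σⱼ NⱼSⱼ.
Σ NⱼSⱼ = 4935·15.2 + 2996·15.2 + 20396·9.79 = 320228.04.
n_{Urban} = 1304·20396·9.79 / 320228.04 = 813.1.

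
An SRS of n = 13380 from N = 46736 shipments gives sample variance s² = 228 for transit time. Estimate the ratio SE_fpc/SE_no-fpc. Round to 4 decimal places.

f = n/N = 13380/46736 = 0.28628894.
SE_no-fpc = √(s²/n) = 0.13053873; SE_fpc = √((1−f)s²/n) = 0.11028097.
Ratio = √(1−f) = 0.84481421.

0.8448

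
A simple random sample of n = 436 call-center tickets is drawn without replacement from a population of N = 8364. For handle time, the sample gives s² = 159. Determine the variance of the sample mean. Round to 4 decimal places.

Under SRS without replacement, Var(ȳ) = (1 − f)·s²/n with f = n/N = 436/8364 = 0.05212817.
Var(ȳ) = (1 − 0.05212817)·159/436 = 0.94787183·0.3646789 = 0.34566886.

0.3457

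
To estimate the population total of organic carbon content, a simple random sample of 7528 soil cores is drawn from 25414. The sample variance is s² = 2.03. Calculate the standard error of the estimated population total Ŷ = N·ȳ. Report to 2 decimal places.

Var(Ŷ) = N²·Var(ȳ) = N²·(1 − n/N)·s²/n.
f = 7528/25414 = 0.29621468; Var(ȳ) = 0.70378532·2.03/7528 = 1.897827 × 10^-4.
Var(Ŷ) = 25414² · (1.897827 × 10^-4) = 122575.22.
SE(Ŷ) = √(122575.22) = 350.11.

350.11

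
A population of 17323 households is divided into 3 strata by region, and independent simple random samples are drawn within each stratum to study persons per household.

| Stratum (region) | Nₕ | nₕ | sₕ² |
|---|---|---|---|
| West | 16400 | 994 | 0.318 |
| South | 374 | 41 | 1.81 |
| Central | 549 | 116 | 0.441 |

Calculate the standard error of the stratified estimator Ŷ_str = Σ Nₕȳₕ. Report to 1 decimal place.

295.4

Var(Ŷ_str) = Σₕ Nₕ²(1 − fₕ)sₕ²/nₕ.
West: 16400²·(1 − 994/16400)·0.318/994 = 80830.353.
South: 374²·(1 − 41/374)·1.81/41 = 5498.0737.
Central: 549²·(1 − 116/549)·0.441/116 = 903.73446.
Sum = 87232.161.
SE = √(87232.161) = 295.4.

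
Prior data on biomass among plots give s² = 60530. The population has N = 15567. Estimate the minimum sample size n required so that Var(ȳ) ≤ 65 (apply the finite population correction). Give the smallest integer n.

879

Without fpc, n₀ = s²/D = 60530/65 = 931.2308.
With fpc, (1 − n/N)·s²/n ≤ D requires n ≥ n₀/(1 + n₀/N) = 931.2308/(1 + 931.2308/15567) = 878.6681.
Rounding up, n = 879.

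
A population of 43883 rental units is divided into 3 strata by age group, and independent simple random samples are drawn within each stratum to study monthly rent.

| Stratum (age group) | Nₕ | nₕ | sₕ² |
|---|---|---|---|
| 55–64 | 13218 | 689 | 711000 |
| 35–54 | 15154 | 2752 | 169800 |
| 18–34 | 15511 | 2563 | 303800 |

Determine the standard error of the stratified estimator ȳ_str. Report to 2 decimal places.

10.35

Var(ȳ_str) = Σₕ Wₕ²(1 − fₕ)sₕ²/nₕ with Wₕ = Nₕ/N, N = 43883.
55–64: Wₕ = 0.30121004; term = 0.30121004²·(1 − 0.05212589)·711000/689 = 88.744187.
35–54: Wₕ = 0.34532735; term = 0.34532735²·(1 − 0.18160222)·169800/2752 = 6.0216519.
18–34: Wₕ = 0.35346262; term = 0.35346262²·(1 − 0.16523757)·303800/2563 = 12.362008.
Sum = 107.12785.
SE = √(107.12785) = 10.35.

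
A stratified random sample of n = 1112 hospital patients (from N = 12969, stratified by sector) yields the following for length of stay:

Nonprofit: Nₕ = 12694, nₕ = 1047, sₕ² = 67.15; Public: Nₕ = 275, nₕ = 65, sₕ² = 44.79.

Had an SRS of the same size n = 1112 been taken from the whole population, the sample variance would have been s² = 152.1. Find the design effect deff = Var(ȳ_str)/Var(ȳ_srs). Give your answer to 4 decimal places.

Var(ȳ_str) = Σ Wₕ²(1−fₕ)sₕ²/nₕ with Wₕ = Nₕ/12969:
  Nonprofit: (12694/12969)²·(1−1047/12694)·67.15/1047 = 0.056376606
  Public: (275/12969)²·(1−65/275)·44.79/65 = 2.3659563 × 10^-4
  → Var(ȳ_str) = 0.056613202.
Var(ȳ_srs) = (1 − 1112/12969)·152.1/1112 = 0.12505261.
deff = 0.056613202 / 0.12505261 = 0.4527.

0.4527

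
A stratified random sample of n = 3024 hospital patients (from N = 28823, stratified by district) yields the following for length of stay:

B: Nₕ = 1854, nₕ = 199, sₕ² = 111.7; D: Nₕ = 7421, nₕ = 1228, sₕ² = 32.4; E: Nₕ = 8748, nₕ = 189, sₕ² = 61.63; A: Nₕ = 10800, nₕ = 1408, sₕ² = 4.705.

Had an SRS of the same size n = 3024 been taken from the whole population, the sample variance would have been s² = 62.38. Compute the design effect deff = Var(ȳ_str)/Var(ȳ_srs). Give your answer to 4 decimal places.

1.8051

Var(ȳ_str) = Σ Wₕ²(1−fₕ)sₕ²/nₕ with Wₕ = Nₕ/28823:
  B: (1854/28823)²·(1−199/1854)·111.7/199 = 0.002073144
  D: (7421/28823)²·(1−1228/7421)·32.4/1228 = 0.0014595931
  E: (8748/28823)²·(1−189/8748)·61.63/189 = 0.029388932
  A: (10800/28823)²·(1−1408/10800)·4.705/1408 = 4.0800027 × 10^-4
  → Var(ȳ_str) = 0.033329669.
Var(ȳ_srs) = (1 − 3024/28823)·62.38/3024 = 0.018464063.
deff = 0.033329669 / 0.018464063 = 1.8051.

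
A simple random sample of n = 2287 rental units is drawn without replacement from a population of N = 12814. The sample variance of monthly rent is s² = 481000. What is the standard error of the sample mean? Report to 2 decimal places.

13.14

Under SRS without replacement, Var(ȳ) = (1 − f)·s²/n with f = n/N = 2287/12814 = 0.17847667.
Var(ȳ) = (1 − 0.17847667)·481000/2287 = 0.82152333·210.3192 = 172.78213.
SE(ȳ) = √(172.78213) = 13.14.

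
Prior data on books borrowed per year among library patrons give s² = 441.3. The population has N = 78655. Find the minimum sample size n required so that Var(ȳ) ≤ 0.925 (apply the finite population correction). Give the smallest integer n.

Without fpc, n₀ = s²/D = 441.3/0.925 = 477.0811.
With fpc, (1 − n/N)·s²/n ≤ D requires n ≥ n₀/(1 + n₀/N) = 477.0811/(1 + 477.0811/78655) = 474.2048.
Rounding up, n = 475.

475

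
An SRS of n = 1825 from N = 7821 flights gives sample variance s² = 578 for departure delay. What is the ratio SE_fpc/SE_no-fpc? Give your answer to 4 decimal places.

f = n/N = 1825/7821 = 0.23334612.
SE_no-fpc = √(s²/n) = 0.562772; SE_fpc = √((1−f)s²/n) = 0.49275626.
Ratio = √(1−f) = 0.87558773.

0.8756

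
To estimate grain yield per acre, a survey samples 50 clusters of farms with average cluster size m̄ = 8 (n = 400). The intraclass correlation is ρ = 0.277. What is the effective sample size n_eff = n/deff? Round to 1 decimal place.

136.1

deff = 1 + (8 − 1)·0.277 = 1 + 1.939 = 2.939.
n_eff = 400 / 2.939 = 136.1.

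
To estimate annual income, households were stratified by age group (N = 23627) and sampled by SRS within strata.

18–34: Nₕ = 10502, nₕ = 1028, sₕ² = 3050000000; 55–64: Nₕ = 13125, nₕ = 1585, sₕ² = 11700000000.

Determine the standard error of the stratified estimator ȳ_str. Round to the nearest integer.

1591

Var(ȳ_str) = Σₕ Wₕ²(1 − fₕ)sₕ²/nₕ with Wₕ = Nₕ/N, N = 23627.
18–34: Wₕ = 0.44449147; term = 0.44449147²·(1 − 0.09788612)·3050000000/1028 = 528804.27.
55–64: Wₕ = 0.55550853; term = 0.55550853²·(1 − 0.12076190)·11700000000/1585 = 2.0028321 × 10^6.
Sum = 2.5316364 × 10^6.
SE = √(2.5316364 × 10^6) = 1591.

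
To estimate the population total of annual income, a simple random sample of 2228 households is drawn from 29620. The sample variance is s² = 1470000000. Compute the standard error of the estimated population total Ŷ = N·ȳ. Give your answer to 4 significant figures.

2.314 × 10^7

Var(Ŷ) = N²·Var(ȳ) = N²·(1 − n/N)·s²/n.
f = 2228/29620 = 0.07521945; Var(ȳ) = 0.92478055·1470000000/2228 = 610155.93.
Var(Ŷ) = 29620² · 610155.93 = 5.3531689 × 10^14.
SE(Ŷ) = √(5.3531689 × 10^14) = 2.314 × 10^7.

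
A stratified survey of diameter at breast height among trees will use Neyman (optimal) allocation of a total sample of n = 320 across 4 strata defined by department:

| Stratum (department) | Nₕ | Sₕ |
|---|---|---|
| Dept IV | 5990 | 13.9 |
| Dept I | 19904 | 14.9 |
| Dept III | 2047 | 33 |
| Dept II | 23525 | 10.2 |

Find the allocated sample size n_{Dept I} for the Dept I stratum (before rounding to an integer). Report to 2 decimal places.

138.07

Neyman allocation: nₕ = n·NₕSₕ / Σⱼ NⱼSⱼ.
Σ NⱼSⱼ = 5990·13.9 + 19904·14.9 + 2047·33 + 23525·10.2 = 687336.6.
n_{Dept I} = 320·19904·14.9 / 687336.6 = 138.07.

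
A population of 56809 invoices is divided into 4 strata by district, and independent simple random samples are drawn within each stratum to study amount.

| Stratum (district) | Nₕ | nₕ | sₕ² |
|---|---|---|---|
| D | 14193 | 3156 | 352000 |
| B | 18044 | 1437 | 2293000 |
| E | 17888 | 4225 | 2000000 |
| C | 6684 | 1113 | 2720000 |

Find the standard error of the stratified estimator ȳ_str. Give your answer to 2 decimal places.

14.75

Var(ȳ_str) = Σₕ Wₕ²(1 − fₕ)sₕ²/nₕ with Wₕ = Nₕ/N, N = 56809.
D: Wₕ = 0.24983717; term = 0.24983717²·(1 − 0.22236314)·352000/3156 = 5.4137304.
B: Wₕ = 0.31762573; term = 0.31762573²·(1 − 0.07963866)·2293000/1437 = 148.16206.
E: Wₕ = 0.31487968; term = 0.31487968²·(1 − 0.23619186)·2000000/4225 = 35.848984.
C: Wₕ = 0.11765741; term = 0.11765741²·(1 − 0.16651706)·2720000/1113 = 28.197399.
Sum = 217.62217.
SE = √(217.62217) = 14.75.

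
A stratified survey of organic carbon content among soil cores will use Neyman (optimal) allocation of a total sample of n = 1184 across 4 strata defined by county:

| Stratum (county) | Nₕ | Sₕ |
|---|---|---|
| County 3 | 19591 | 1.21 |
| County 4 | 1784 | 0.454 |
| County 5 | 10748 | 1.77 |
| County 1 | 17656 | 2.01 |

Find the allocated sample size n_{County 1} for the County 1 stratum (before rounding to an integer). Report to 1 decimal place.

531.7

Neyman allocation: nₕ = n·NₕSₕ / Σⱼ NⱼSⱼ.
Σ NⱼSⱼ = 19591·1.21 + 1784·0.454 + 10748·1.77 + 17656·2.01 = 79027.566.
n_{County 1} = 1184·17656·2.01 / 79027.566 = 531.7.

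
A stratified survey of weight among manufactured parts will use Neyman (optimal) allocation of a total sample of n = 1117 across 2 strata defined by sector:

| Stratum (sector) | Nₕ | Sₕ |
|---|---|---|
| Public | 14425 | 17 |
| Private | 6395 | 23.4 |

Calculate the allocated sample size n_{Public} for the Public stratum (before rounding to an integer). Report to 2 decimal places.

Neyman allocation: nₕ = n·NₕSₕ / Σⱼ NⱼSⱼ.
Σ NⱼSⱼ = 14425·17 + 6395·23.4 = 394868.
n_{Public} = 1117·14425·17 / 394868 = 693.69.

693.69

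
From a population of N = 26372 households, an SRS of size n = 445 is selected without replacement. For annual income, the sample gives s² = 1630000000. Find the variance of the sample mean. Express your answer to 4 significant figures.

3.601 × 10^6

Under SRS without replacement, Var(ȳ) = (1 − f)·s²/n with f = n/N = 445/26372 = 0.01687396.
Var(ȳ) = (1 − 0.01687396)·1630000000/445 = 0.98312604·3.6629213 × 10^6 = 3.6011134 × 10^6.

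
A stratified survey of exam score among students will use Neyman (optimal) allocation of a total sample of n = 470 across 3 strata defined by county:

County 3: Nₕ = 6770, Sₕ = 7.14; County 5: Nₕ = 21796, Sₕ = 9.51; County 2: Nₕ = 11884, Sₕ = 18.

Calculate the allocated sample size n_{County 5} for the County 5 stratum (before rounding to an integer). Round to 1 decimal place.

207.5

Neyman allocation: nₕ = n·NₕSₕ / Σⱼ NⱼSⱼ.
Σ NⱼSⱼ = 6770·7.14 + 21796·9.51 + 11884·18 = 469529.76.
n_{County 5} = 470·21796·9.51 / 469529.76 = 207.5.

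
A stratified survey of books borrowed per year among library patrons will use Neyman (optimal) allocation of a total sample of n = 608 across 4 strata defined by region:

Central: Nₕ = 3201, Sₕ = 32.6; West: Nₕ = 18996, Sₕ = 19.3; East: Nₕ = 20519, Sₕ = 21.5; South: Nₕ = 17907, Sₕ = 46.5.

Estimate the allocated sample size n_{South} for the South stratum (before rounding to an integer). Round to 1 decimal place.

290.2

Neyman allocation: nₕ = n·NₕSₕ / Σⱼ NⱼSⱼ.
Σ NⱼSⱼ = 3201·32.6 + 18996·19.3 + 20519·21.5 + 17907·46.5 = 1.7448094 × 10^6.
n_{South} = 608·17907·46.5 / (1.7448094 × 10^6) = 290.2.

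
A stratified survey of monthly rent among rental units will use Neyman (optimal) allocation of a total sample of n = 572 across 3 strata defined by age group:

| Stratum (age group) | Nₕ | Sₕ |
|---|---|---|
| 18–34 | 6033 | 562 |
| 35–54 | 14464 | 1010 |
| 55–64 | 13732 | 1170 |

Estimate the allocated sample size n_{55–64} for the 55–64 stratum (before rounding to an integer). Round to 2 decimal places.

Neyman allocation: nₕ = n·NₕSₕ / Σⱼ NⱼSⱼ.
Σ NⱼSⱼ = 6033·562 + 14464·1010 + 13732·1170 = 3.4065626 × 10^7.
n_{55–64} = 572·13732·1170 / (3.4065626 × 10^7) = 269.77.

269.77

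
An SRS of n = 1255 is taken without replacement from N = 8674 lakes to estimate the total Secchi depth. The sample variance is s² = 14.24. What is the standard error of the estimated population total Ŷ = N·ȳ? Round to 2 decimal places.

854.51

Var(Ŷ) = N²·Var(ȳ) = N²·(1 − n/N)·s²/n.
f = 1255/8674 = 0.14468527; Var(ȳ) = 0.85531473·14.24/1255 = 0.0097049257.
Var(Ŷ) = 8674² · 0.0097049257 = 730181.88.
SE(Ŷ) = √(730181.88) = 854.51.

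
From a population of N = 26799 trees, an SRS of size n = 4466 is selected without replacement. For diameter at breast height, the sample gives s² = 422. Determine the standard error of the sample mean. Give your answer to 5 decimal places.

Under SRS without replacement, Var(ȳ) = (1 − f)·s²/n with f = n/N = 4466/26799 = 0.16664801.
Var(ȳ) = (1 − 0.16664801)·422/4466 = 0.83335199·0.094491715 = 0.078744859.
SE(ȳ) = √(0.078744859) = 0.28062.

0.28062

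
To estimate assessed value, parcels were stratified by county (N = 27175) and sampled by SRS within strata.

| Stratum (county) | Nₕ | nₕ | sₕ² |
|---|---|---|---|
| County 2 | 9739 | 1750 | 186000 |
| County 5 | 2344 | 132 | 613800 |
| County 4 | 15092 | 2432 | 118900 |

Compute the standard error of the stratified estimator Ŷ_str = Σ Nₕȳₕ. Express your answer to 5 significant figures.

Var(Ŷ_str) = Σₕ Nₕ²(1 − fₕ)sₕ²/nₕ.
County 2: 9739²·(1 − 1750/9739)·186000/1750 = 8.2695463 × 10^9.
County 5: 2344²·(1 − 132/2344)·613800/132 = 2.4109915 × 10^10.
County 4: 15092²·(1 − 2432/15092)·118900/2432 = 9.3411165 × 10^9.
Sum = 4.1720578 × 10^10.
SE = √(4.1720578 × 10^10) = 204260.

204260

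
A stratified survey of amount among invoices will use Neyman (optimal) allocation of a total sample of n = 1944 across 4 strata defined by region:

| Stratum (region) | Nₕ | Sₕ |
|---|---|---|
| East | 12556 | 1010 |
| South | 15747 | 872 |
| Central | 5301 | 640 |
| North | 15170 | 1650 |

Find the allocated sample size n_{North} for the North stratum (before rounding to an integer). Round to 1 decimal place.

887.4

Neyman allocation: nₕ = n·NₕSₕ / Σⱼ NⱼSⱼ.
Σ NⱼSⱼ = 12556·1010 + 15747·872 + 5301·640 + 15170·1650 = 5.4836084 × 10^7.
n_{North} = 1944·15170·1650 / (5.4836084 × 10^7) = 887.4.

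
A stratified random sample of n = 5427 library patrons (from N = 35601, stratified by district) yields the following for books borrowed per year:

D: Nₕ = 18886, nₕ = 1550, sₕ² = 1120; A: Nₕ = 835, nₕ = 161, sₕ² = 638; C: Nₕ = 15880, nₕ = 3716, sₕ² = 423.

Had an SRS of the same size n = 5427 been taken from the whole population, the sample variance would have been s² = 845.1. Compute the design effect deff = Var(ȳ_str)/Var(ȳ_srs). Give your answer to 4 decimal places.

Var(ȳ_str) = Σ Wₕ²(1−fₕ)sₕ²/nₕ with Wₕ = Nₕ/35601:
  D: (18886/35601)²·(1−1550/18886)·1120/1550 = 0.18665981
  A: (835/35601)²·(1−161/835)·638/161 = 0.0017596115
  C: (15880/35601)²·(1−3716/15880)·423/3716 = 0.01734871
  → Var(ȳ_str) = 0.20576813.
Var(ȳ_srs) = (1 − 5427/35601)·845.1/5427 = 0.1319833.
deff = 0.20576813 / 0.1319833 = 1.5590.

1.5590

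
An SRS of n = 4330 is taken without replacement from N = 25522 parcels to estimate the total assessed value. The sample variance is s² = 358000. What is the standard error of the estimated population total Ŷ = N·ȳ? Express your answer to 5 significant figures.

211470

Var(Ŷ) = N²·Var(ȳ) = N²·(1 − n/N)·s²/n.
f = 4330/25522 = 0.16965755; Var(ȳ) = 0.83034245·358000/4330 = 68.65187.
Var(Ŷ) = 25522² · 68.65187 = 4.4717939 × 10^10.
SE(Ŷ) = √(4.4717939 × 10^10) = 211470.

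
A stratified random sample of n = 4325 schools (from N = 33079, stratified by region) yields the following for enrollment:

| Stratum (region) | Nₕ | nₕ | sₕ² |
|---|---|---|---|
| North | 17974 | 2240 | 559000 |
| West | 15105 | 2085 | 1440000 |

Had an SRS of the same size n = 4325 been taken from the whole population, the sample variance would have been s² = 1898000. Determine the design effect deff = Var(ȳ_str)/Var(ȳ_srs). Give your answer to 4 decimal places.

0.4945

Var(ȳ_str) = Σ Wₕ²(1−fₕ)sₕ²/nₕ with Wₕ = Nₕ/33079:
  North: (17974/33079)²·(1−2240/17974)·559000/2240 = 64.497507
  West: (15105/33079)²·(1−2085/15105)·1440000/2085 = 124.1319
  → Var(ȳ_str) = 188.62941.
Var(ȳ_srs) = (1 − 4325/33079)·1898000/4325 = 381.46614.
deff = 188.62941 / 381.46614 = 0.4945.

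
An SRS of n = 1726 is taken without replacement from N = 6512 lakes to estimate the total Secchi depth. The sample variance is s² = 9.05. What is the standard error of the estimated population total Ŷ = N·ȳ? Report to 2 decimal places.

404.25

Var(Ŷ) = N²·Var(ȳ) = N²·(1 − n/N)·s²/n.
f = 1726/6512 = 0.26504914; Var(ȳ) = 0.73495086·9.05/1726 = 0.0038535952.
Var(Ŷ) = 6512² · 0.0038535952 = 163416.11.
SE(Ŷ) = √(163416.11) = 404.25.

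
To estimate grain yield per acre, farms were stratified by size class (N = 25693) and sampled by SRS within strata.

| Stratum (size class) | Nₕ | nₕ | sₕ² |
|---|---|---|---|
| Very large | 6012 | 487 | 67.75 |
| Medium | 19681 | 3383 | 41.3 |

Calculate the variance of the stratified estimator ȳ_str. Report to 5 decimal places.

0.01293

Var(ȳ_str) = Σₕ Wₕ²(1 − fₕ)sₕ²/nₕ with Wₕ = Nₕ/N, N = 25693.
Very large: Wₕ = 0.23399369; term = 0.23399369²·(1 − 0.08100466)·67.75/487 = 0.0070000632.
Medium: Wₕ = 0.76600631; term = 0.76600631²·(1 − 0.17189167)·41.3/3383 = 0.005931983.
Sum = 0.012932046.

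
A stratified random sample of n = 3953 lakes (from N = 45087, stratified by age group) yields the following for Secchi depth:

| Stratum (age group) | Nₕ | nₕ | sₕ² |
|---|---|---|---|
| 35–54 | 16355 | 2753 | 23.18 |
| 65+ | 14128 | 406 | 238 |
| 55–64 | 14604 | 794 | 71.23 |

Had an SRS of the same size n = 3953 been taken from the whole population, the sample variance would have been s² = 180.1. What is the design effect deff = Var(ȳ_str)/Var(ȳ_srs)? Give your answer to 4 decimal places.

Var(ȳ_str) = Σ Wₕ²(1−fₕ)sₕ²/nₕ with Wₕ = Nₕ/45087:
  35–54: (16355/45087)²·(1−2753/16355)·23.18/2753 = 9.2142048 × 10^-4
  65+: (14128/45087)²·(1−406/14128)·238/406 = 0.055904446
  55–64: (14604/45087)²·(1−794/14604)·71.23/794 = 0.0089003127
  → Var(ȳ_str) = 0.065726179.
Var(ȳ_srs) = (1 − 3953/45087)·180.1/3953 = 0.041565834.
deff = 0.065726179 / 0.041565834 = 1.5813.

1.5813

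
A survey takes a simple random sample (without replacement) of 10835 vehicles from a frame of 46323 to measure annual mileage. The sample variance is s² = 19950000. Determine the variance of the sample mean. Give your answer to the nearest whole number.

1411

Under SRS without replacement, Var(ȳ) = (1 − f)·s²/n with f = n/N = 10835/46323 = 0.23390109.
Var(ȳ) = (1 − 0.23390109)·19950000/10835 = 0.76609891·1841.2552 = 1410.5836.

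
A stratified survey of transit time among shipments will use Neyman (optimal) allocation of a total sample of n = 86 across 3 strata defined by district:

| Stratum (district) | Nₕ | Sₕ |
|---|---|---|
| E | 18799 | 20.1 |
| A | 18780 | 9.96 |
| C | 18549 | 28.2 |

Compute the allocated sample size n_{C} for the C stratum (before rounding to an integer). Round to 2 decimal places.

41.35

Neyman allocation: nₕ = n·NₕSₕ / Σⱼ NⱼSⱼ.
Σ NⱼSⱼ = 18799·20.1 + 18780·9.96 + 18549·28.2 = 1.0879905 × 10^6.
n_{C} = 86·18549·28.2 / (1.0879905 × 10^6) = 41.35.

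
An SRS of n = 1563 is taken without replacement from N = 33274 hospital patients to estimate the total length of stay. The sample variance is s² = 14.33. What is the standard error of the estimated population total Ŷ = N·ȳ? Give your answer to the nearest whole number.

Var(Ŷ) = N²·Var(ȳ) = N²·(1 − n/N)·s²/n.
f = 1563/33274 = 0.04697361; Var(ȳ) = 0.95302639·14.33/1563 = 0.0087375996.
Var(Ŷ) = 33274² · 0.0087375996 = 9.6739127 × 10^6.
SE(Ŷ) = √(9.6739127 × 10^6) = 3110.

3110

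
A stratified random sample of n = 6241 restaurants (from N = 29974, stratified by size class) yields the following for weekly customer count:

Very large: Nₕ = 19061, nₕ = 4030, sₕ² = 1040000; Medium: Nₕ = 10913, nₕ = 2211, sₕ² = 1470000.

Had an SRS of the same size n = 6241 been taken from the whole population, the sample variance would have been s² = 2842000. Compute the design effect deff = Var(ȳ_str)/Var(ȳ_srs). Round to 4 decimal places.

Var(ȳ_str) = Σ Wₕ²(1−fₕ)sₕ²/nₕ with Wₕ = Nₕ/29974:
  Very large: (19061/29974)²·(1−4030/19061)·1040000/4030 = 82.294809
  Medium: (10913/29974)²·(1−2211/10913)·1470000/2211 = 70.275253
  → Var(ȳ_str) = 152.57006.
Var(ȳ_srs) = (1 − 6241/29974)·2842000/6241 = 360.56023.
deff = 152.57006 / 360.56023 = 0.4231.

0.4231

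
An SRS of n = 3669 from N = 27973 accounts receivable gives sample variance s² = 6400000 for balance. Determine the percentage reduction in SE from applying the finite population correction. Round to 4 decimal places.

f = n/N = 3669/27973 = 0.13116219.
SE_no-fpc = √(s²/n) = 41.765351; SE_fpc = √((1−f)s²/n) = 38.930097.
Ratio = √(1−f) = 0.93211470. Reduction = 100·(1 − 0.93211470) = 6.7885%.

6.7885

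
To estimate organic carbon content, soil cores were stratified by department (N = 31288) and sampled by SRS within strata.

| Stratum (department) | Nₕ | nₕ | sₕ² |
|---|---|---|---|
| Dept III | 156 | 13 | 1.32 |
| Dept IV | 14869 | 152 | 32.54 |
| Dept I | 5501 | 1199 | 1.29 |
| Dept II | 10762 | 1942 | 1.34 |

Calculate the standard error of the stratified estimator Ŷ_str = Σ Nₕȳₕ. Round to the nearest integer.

Var(Ŷ_str) = Σₕ Nₕ²(1 − fₕ)sₕ²/nₕ.
Dept III: 156²·(1 − 13/156)·1.32/13 = 2265.12.
Dept IV: 14869²·(1 − 152/14869)·32.54/152 = 4.6846269 × 10^7.
Dept I: 5501²·(1 − 1199/5501)·1.29/1199 = 25461.417.
Dept II: 10762²·(1 − 1942/10762)·1.34/1942 = 65496.357.
Sum = 4.6939492 × 10^7.
SE = √(4.6939492 × 10^7) = 6851.

6851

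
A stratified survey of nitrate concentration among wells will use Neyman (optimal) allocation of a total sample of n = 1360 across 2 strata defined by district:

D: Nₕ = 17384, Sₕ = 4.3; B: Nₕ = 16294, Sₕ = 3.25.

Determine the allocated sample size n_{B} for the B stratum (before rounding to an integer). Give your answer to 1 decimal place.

563.9

Neyman allocation: nₕ = n·NₕSₕ / Σⱼ NⱼSⱼ.
Σ NⱼSⱼ = 17384·4.3 + 16294·3.25 = 127706.7.
n_{B} = 1360·16294·3.25 / 127706.7 = 563.9.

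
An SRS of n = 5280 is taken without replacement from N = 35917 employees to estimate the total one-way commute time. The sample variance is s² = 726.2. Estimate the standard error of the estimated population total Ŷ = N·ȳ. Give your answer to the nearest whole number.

12302

Var(Ŷ) = N²·Var(ȳ) = N²·(1 − n/N)·s²/n.
f = 5280/35917 = 0.14700560; Var(ȳ) = 0.85299440·726.2/5280 = 0.11731904.
Var(Ŷ) = 35917² · 0.11731904 = 1.5134519 × 10^8.
SE(Ŷ) = √(1.5134519 × 10^8) = 12302.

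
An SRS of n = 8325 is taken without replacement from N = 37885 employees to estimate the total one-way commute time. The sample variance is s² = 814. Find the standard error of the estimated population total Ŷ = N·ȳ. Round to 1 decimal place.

10464.2

Var(Ŷ) = N²·Var(ȳ) = N²·(1 − n/N)·s²/n.
f = 8325/37885 = 0.21974396; Var(ȳ) = 0.78025604·814/8325 = 0.076291701.
Var(Ŷ) = 37885² · 0.076291701 = 1.0949944 × 10^8.
SE(Ŷ) = √(1.0949944 × 10^8) = 10464.2.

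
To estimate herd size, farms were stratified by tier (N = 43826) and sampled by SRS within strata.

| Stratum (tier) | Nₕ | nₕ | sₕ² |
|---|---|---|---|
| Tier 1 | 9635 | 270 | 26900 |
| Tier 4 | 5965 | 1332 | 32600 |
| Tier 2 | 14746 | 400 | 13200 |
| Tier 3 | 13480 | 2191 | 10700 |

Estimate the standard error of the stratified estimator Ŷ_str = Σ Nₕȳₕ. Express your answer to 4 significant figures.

131900

Var(Ŷ_str) = Σₕ Nₕ²(1 − fₕ)sₕ²/nₕ.
Tier 1: 9635²·(1 − 270/9635)·26900/270 = 8.9897583 × 10^9.
Tier 4: 5965²·(1 − 1332/5965)·32600/1332 = 6.7637278 × 10^8.
Tier 2: 14746²·(1 − 400/14746)·13200/400 = 6.9810218 × 10^9.
Tier 3: 13480²·(1 − 2191/13480)·10700/2191 = 7.431676 × 10^8.
Sum = 1.739032 × 10^10.
SE = √(1.739032 × 10^10) = 131900.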